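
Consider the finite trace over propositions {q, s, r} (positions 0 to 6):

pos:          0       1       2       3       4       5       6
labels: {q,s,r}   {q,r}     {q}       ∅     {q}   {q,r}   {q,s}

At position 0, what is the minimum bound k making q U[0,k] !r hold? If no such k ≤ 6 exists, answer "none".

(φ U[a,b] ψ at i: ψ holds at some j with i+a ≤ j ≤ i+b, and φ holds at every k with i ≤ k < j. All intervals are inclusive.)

2

Need earliest j ≥ 0 with !r, and q at every k in [0,j-1].
  j=0: rhs fails.
  j=1: rhs fails.
  j=2: rhs holds; lhs holds on [0,1]. k = 2.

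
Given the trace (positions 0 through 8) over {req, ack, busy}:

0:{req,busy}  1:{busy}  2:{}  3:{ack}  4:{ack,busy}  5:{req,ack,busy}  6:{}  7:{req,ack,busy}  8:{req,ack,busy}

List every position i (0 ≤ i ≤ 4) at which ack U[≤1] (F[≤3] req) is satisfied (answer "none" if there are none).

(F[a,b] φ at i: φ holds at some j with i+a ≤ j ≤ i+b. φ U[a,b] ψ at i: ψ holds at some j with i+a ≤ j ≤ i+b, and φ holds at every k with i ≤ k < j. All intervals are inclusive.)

Evaluate at each i in [0,4]:
  i=0: ✓ (rhs at j=0)
  i=1: ✗ (lhs fails at k=1 before rhs at j=2)
  i=2: ✓ (rhs at j=2)
  i=3: ✓ (rhs at j=3)
  i=4: ✓ (rhs at j=4)

0, 2, 3, 4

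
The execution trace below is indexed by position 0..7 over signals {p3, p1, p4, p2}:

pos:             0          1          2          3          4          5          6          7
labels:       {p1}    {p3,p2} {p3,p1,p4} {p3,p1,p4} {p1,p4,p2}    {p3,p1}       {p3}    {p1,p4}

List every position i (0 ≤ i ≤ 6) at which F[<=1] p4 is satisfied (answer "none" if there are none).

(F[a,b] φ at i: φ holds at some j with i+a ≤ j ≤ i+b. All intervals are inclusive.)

1, 2, 3, 4, 6

Evaluate at each i in [0,6]:
  i=0: ✗ (none in [0,1])
  i=1: ✓ (witness j=2)
  i=2: ✓ (witness j=2)
  i=3: ✓ (witness j=3)
  i=4: ✓ (witness j=4)
  i=5: ✗ (none in [5,6])
  i=6: ✓ (witness j=7)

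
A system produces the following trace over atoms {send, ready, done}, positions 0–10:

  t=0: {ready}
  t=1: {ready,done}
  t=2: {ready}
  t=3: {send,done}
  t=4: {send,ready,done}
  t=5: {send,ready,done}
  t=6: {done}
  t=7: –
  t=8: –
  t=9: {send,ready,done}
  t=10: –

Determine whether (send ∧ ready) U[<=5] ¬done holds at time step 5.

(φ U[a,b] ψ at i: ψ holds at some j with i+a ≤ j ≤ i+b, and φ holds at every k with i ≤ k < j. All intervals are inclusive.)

Need some j in [5,10] with ¬done, and (send ∧ ready) at every k in [5,j-1].
  j=5: ¬done false.
  j=6: ¬done false.
  j=7: ¬done holds, but (send ∧ ready) fails at k=6 → not this j.
  j=8: ¬done holds, but (send ∧ ready) fails at k=6 → not this j.
  j=9: ¬done false.
  j=10: ¬done holds, but (send ∧ ready) fails at k=6 → not this j.
No j in the window works → until fails.

False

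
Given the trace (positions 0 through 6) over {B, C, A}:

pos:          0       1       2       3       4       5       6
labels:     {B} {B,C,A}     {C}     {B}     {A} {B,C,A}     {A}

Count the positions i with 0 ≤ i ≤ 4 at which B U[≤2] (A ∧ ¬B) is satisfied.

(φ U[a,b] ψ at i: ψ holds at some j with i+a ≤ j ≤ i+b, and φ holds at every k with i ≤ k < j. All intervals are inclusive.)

2

Evaluate at each i in [0,4]:
  i=0: ✗ (no rhs in [0,2])
  i=1: ✗ (no rhs in [1,3])
  i=2: ✗ (lhs fails at k=2 before rhs at j=4)
  i=3: ✓ (rhs at j=4; lhs holds on [3,3])
  i=4: ✓ (rhs at j=4)
Positions where it holds: {3, 4} → 2.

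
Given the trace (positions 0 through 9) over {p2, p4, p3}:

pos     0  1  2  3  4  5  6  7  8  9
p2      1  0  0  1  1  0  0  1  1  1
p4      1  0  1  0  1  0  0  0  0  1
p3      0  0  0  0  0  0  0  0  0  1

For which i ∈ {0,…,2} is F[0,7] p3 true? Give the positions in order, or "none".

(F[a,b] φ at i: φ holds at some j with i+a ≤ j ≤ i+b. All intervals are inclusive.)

Evaluate at each i in [0,2]:
  i=0: ✗ (none in [0,7])
  i=1: ✗ (none in [1,8])
  i=2: ✓ (witness j=9)

2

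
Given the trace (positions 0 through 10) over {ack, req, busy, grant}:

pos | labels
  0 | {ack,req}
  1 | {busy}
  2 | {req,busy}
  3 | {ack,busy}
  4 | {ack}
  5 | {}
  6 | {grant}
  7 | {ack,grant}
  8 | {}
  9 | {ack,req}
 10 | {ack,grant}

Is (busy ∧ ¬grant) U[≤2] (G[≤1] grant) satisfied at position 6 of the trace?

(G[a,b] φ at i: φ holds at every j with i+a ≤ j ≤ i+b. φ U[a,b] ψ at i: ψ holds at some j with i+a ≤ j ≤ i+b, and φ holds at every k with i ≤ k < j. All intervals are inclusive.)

Need some j in [6,8] with G[≤1] grant, and (busy ∧ ¬grant) at every k in [6,j-1].
  j=6: G[≤1] grant holds; no prefix to check → satisfied.

Yes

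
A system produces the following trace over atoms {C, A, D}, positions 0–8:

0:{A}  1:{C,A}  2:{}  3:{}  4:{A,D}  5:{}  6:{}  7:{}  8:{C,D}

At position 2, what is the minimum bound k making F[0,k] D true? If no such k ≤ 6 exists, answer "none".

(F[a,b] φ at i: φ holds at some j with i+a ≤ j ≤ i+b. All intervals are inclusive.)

2

Scan j = 2,3,… for D:
  j=2: fails
  j=3: fails
  j=4: holds
First hit at j=4, so smallest k = 4-2 = 2.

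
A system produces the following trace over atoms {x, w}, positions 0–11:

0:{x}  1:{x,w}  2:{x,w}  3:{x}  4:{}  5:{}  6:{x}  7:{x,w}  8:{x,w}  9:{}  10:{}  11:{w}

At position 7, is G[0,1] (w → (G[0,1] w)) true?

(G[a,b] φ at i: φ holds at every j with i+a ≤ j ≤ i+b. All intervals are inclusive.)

Check (w → (G[0,1] w)) at every j in [7,8]:
  j=7: antecedent true; consequent holds on [7,8] → ✓
  j=8: antecedent true; consequent fails at 9 → ✗
Fails at j=8 → formula fails.

False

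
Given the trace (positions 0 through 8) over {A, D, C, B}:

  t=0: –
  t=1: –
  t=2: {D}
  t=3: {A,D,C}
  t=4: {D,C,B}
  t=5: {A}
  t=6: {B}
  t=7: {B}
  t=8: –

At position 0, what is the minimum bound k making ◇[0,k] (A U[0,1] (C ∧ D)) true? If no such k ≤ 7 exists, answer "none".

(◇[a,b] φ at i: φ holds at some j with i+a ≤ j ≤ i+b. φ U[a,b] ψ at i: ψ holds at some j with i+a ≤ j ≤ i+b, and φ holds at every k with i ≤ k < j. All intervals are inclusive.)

3

Scan j = 0,1,… for (A U[0,1] (C ∧ D)):
  j=0: fails
  j=1: fails
  j=2: fails
  j=3: holds
First hit at j=3, so smallest k = 3-0 = 3.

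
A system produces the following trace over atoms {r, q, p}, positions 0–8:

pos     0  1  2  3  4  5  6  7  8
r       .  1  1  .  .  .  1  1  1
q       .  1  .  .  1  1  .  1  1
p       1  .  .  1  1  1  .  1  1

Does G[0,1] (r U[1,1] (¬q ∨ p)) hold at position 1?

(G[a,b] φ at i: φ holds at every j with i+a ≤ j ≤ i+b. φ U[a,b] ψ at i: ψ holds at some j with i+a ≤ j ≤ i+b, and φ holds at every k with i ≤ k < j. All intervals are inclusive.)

Holds

Check (r U[1,1] (¬q ∨ p)) at every j in [1,2]:
  j=1: holds
  j=2: holds
All positions satisfy it → formula holds.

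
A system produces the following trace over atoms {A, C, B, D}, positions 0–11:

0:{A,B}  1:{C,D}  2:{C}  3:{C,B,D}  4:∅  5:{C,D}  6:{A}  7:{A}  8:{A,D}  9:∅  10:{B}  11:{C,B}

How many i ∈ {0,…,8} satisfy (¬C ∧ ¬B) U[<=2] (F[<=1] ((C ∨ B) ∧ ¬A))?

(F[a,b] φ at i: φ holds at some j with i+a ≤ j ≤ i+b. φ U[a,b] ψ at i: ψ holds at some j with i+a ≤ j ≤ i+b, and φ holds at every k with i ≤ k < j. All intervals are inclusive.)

Evaluate at each i in [0,8]:
  i=0: ✓ (rhs at j=0)
  i=1: ✓ (rhs at j=1)
  i=2: ✓ (rhs at j=2)
  i=3: ✓ (rhs at j=3)
  i=4: ✓ (rhs at j=4)
  i=5: ✓ (rhs at j=5)
  i=6: ✗ (no rhs in [6,8])
  i=7: ✓ (rhs at j=9; lhs holds on [7,8])
  i=8: ✓ (rhs at j=9; lhs holds on [8,8])
Positions where it holds: {0, 1, 2, 3, 4, 5, 7, 8} → 8.

8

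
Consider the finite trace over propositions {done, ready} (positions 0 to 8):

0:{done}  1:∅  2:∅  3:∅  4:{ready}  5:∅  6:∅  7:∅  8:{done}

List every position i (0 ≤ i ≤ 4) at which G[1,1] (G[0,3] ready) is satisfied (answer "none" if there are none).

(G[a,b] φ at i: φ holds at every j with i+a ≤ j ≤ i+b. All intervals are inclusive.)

Evaluate at each i in [0,4]:
  i=0: ✗ (fails at j=1)
  i=1: ✗ (fails at j=2)
  i=2: ✗ (fails at j=3)
  i=3: ✗ (fails at j=4)
  i=4: ✗ (fails at j=5)

none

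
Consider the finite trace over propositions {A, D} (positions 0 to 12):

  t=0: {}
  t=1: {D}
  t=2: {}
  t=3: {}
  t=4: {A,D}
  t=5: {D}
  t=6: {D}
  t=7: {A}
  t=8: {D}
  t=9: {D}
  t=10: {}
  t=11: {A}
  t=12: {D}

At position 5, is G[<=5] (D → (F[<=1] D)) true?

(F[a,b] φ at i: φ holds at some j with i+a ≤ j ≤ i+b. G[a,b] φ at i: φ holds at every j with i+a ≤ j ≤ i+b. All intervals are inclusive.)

Check (D → (F[<=1] D)) at every j in [5,10]:
  j=5: antecedent true; consequent holds (witness at 5) → ✓
  j=6: antecedent true; consequent holds (witness at 6) → ✓
  j=7: antecedent false → ✓
  j=8: antecedent true; consequent holds (witness at 8) → ✓
  j=9: antecedent true; consequent holds (witness at 9) → ✓
  j=10: antecedent false → ✓
All positions satisfy it → formula holds.

Yes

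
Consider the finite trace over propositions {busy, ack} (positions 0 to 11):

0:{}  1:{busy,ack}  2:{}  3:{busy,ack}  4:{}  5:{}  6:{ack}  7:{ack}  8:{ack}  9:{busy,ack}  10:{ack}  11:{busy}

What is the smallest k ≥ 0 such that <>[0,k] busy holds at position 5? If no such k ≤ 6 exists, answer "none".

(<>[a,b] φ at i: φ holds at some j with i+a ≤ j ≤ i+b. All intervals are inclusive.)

Scan j = 5,6,… for busy:
  j=5: fails
  j=6: fails
  j=7: fails
  j=8: fails
  j=9: holds
First hit at j=9, so smallest k = 9-5 = 4.

4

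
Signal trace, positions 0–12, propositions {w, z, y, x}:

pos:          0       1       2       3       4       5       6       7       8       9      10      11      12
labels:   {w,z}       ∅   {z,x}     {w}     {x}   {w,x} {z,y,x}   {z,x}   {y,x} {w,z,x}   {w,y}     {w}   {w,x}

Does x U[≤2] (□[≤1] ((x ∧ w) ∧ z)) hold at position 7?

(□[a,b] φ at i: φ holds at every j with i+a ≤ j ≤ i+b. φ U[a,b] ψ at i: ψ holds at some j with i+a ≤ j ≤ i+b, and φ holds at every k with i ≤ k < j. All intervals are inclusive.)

Need some j in [7,9] with □[≤1] ((x ∧ w) ∧ z), and x at every k in [7,j-1].
  j=7: □[≤1] ((x ∧ w) ∧ z) — fails at 7.
  j=8: □[≤1] ((x ∧ w) ∧ z) — fails at 8.
  j=9: □[≤1] ((x ∧ w) ∧ z) — fails at 10.
No j in the window works → until fails.

No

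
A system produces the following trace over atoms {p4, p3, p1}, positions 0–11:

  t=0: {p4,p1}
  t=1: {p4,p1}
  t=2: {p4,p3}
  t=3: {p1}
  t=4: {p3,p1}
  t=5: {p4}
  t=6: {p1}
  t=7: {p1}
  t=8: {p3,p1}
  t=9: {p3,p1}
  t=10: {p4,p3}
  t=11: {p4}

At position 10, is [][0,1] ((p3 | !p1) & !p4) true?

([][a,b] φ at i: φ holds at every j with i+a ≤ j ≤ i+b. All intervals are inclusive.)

No

Check ((p3 | !p1) & !p4) at every j in [10,11]:
  j=10: false
  j=11: false
Fails at j=10 → formula fails.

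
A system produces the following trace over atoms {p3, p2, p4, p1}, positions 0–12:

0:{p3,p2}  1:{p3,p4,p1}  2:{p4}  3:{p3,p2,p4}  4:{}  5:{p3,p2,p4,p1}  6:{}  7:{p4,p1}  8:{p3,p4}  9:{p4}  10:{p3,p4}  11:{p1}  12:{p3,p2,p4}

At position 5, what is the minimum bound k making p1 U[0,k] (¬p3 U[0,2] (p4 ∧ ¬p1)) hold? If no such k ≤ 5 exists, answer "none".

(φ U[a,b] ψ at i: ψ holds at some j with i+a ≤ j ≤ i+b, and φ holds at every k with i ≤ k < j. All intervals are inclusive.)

Need earliest j ≥ 5 with (¬p3 U[0,2] (p4 ∧ ¬p1)), and p1 at every k in [5,j-1].
  j=5: rhs fails.
  j=6: rhs holds; lhs holds on [5,5]. k = 1.

1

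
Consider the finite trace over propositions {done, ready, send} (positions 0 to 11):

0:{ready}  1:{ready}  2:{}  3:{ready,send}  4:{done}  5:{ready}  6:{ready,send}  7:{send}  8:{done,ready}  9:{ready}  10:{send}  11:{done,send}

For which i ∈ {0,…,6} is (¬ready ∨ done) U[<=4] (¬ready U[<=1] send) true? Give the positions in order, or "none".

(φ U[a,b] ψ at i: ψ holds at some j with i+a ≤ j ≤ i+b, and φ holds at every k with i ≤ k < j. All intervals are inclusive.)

2, 3, 6

Evaluate at each i in [0,6]:
  i=0: ✗ (lhs fails at k=0 before rhs at j=2)
  i=1: ✗ (lhs fails at k=1 before rhs at j=2)
  i=2: ✓ (rhs at j=2)
  i=3: ✓ (rhs at j=3)
  i=4: ✗ (lhs fails at k=5 before rhs at j=6)
  i=5: ✗ (lhs fails at k=5 before rhs at j=6)
  i=6: ✓ (rhs at j=6)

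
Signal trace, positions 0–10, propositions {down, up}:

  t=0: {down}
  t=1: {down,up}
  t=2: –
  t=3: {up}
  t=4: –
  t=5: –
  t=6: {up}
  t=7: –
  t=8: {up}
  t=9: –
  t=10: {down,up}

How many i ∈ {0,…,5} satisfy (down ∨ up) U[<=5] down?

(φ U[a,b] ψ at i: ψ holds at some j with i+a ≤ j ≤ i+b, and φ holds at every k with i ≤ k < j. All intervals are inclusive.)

Evaluate at each i in [0,5]:
  i=0: ✓ (rhs at j=0)
  i=1: ✓ (rhs at j=1)
  i=2: ✗ (no rhs in [2,7])
  i=3: ✗ (no rhs in [3,8])
  i=4: ✗ (no rhs in [4,9])
  i=5: ✗ (lhs fails at k=5 before rhs at j=10)
Positions where it holds: {0, 1} → 2.

2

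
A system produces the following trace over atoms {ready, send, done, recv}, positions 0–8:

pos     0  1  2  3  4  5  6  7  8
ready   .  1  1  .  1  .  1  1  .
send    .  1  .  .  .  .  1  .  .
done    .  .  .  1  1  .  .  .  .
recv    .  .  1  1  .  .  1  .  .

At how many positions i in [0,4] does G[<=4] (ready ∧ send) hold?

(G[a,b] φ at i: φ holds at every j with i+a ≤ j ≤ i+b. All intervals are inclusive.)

0

Evaluate at each i in [0,4]:
  i=0: ✗ (fails at j=0)
  i=1: ✗ (fails at j=2)
  i=2: ✗ (fails at j=2)
  i=3: ✗ (fails at j=3)
  i=4: ✗ (fails at j=4)
Positions where it holds: {} → 0.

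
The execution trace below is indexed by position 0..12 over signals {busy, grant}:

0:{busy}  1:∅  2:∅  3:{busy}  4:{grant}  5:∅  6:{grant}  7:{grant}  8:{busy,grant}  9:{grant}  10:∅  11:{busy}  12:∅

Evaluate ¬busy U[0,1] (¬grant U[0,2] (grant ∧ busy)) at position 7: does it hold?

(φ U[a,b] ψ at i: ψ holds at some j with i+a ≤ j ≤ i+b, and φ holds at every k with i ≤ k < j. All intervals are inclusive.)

Yes

Need some j in [7,8] with (¬grant U[0,2] (grant ∧ busy)), and ¬busy at every k in [7,j-1].
  j=7: (¬grant U[0,2] (grant ∧ busy)) — fails.
  j=8: (¬grant U[0,2] (grant ∧ busy)) holds; ¬busy holds at every k in [7,7] → satisfied.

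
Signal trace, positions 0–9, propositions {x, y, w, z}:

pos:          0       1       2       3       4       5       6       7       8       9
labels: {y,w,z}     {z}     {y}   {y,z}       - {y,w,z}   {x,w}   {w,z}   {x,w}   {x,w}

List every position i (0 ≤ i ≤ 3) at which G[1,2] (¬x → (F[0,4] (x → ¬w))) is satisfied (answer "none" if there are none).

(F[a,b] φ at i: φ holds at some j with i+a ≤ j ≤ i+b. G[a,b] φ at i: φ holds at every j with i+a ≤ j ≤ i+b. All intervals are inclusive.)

Evaluate at each i in [0,3]:
  i=0: ✓ (all of [1,2])
  i=1: ✓ (all of [2,3])
  i=2: ✓ (all of [3,4])
  i=3: ✓ (all of [4,5])

0, 1, 2, 3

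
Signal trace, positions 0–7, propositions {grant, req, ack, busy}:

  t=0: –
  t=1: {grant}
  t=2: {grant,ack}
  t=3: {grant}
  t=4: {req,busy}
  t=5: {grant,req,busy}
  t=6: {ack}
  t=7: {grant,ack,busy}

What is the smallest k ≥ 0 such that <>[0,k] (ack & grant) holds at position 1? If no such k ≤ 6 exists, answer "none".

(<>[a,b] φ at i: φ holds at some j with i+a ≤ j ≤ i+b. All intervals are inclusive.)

Scan j = 1,2,… for (ack & grant):
  j=1: fails
  j=2: holds
First hit at j=2, so smallest k = 2-1 = 1.

1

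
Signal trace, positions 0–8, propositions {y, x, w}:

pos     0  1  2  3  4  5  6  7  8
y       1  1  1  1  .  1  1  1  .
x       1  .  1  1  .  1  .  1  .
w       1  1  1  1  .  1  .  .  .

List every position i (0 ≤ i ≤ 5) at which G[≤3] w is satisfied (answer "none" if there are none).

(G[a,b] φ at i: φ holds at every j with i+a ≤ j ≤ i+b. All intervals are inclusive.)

Evaluate at each i in [0,5]:
  i=0: ✓ (all of [0,3])
  i=1: ✗ (fails at j=4)
  i=2: ✗ (fails at j=4)
  i=3: ✗ (fails at j=4)
  i=4: ✗ (fails at j=4)
  i=5: ✗ (fails at j=6)

0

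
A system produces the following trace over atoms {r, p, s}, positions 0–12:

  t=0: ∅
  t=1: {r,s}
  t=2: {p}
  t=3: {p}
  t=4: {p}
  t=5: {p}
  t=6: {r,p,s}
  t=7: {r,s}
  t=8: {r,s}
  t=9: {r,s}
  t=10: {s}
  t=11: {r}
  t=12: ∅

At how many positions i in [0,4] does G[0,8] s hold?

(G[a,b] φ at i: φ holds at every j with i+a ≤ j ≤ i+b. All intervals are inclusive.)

Evaluate at each i in [0,4]:
  i=0: ✗ (fails at j=0)
  i=1: ✗ (fails at j=2)
  i=2: ✗ (fails at j=2)
  i=3: ✗ (fails at j=3)
  i=4: ✗ (fails at j=4)
Positions where it holds: {} → 0.

0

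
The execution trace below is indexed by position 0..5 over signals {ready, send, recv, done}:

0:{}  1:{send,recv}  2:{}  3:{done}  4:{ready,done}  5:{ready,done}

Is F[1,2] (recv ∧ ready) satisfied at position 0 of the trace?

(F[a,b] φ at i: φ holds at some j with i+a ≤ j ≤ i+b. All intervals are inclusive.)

Does not hold

Check (recv ∧ ready) at each j in [1,2]:
  j=1: false
  j=2: false
No position in the window satisfies it → formula fails.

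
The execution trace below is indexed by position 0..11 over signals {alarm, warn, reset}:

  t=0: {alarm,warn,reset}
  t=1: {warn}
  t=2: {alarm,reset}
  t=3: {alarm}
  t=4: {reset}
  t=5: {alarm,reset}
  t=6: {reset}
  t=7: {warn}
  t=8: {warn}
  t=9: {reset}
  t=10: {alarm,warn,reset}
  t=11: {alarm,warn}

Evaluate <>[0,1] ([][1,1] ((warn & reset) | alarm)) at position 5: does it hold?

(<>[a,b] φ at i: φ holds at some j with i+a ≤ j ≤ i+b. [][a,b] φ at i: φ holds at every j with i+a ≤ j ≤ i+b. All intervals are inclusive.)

False

Check [][1,1] ((warn & reset) | alarm) at each j in [5,6]:
  j=5: fails at 6
  j=6: fails at 7
No position in the window satisfies it → formula fails.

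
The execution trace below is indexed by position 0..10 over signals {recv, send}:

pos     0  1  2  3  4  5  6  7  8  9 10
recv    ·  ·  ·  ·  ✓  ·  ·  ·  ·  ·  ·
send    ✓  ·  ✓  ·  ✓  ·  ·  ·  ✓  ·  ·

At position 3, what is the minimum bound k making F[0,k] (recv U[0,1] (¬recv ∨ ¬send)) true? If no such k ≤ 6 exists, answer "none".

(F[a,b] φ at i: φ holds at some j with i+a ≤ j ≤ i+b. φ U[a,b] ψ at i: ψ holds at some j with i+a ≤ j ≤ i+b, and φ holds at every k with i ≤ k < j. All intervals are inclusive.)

0

Scan j = 3,4,… for (recv U[0,1] (¬recv ∨ ¬send)):
  j=3: holds
First hit at j=3, so smallest k = 3-3 = 0.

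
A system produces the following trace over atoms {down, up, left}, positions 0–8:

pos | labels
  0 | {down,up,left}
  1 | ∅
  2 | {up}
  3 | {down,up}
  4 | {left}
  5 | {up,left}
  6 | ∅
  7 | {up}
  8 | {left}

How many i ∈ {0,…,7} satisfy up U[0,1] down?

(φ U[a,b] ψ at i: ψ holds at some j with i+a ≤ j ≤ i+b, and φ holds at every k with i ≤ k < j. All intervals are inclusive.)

3

Evaluate at each i in [0,7]:
  i=0: ✓ (rhs at j=0)
  i=1: ✗ (no rhs in [1,2])
  i=2: ✓ (rhs at j=3; lhs holds on [2,2])
  i=3: ✓ (rhs at j=3)
  i=4: ✗ (no rhs in [4,5])
  i=5: ✗ (no rhs in [5,6])
  i=6: ✗ (no rhs in [6,7])
  i=7: ✗ (no rhs in [7,8])
Positions where it holds: {0, 2, 3} → 3.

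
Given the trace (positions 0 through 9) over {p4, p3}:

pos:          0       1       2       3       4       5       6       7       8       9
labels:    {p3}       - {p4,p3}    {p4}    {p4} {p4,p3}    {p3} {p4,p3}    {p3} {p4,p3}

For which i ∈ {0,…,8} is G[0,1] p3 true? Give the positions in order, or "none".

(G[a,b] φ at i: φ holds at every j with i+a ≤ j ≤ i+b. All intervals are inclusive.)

5, 6, 7, 8

Evaluate at each i in [0,8]:
  i=0: ✗ (fails at j=1)
  i=1: ✗ (fails at j=1)
  i=2: ✗ (fails at j=3)
  i=3: ✗ (fails at j=3)
  i=4: ✗ (fails at j=4)
  i=5: ✓ (all of [5,6])
  i=6: ✓ (all of [6,7])
  i=7: ✓ (all of [7,8])
  i=8: ✓ (all of [8,9])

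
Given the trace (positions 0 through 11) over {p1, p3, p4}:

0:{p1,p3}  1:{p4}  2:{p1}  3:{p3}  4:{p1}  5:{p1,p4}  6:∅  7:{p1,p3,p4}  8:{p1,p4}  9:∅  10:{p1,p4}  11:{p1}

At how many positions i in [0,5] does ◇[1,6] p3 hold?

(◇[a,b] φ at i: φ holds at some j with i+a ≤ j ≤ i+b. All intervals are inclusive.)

Evaluate at each i in [0,5]:
  i=0: ✓ (witness j=3)
  i=1: ✓ (witness j=3)
  i=2: ✓ (witness j=3)
  i=3: ✓ (witness j=7)
  i=4: ✓ (witness j=7)
  i=5: ✓ (witness j=7)
Positions where it holds: {0, 1, 2, 3, 4, 5} → 6.

6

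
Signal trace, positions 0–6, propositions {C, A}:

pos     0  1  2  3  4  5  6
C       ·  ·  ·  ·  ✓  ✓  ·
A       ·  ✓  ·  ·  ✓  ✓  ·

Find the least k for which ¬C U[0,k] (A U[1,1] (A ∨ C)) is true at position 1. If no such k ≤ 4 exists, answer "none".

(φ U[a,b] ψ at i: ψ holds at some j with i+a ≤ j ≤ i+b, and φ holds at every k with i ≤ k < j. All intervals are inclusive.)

Need earliest j ≥ 1 with (A U[1,1] (A ∨ C)), and ¬C at every k in [1,j-1].
  j=1: rhs fails.
  j=2: rhs fails.
  j=3: rhs fails.
  j=4: rhs holds; lhs holds on [1,3]. k = 3.

3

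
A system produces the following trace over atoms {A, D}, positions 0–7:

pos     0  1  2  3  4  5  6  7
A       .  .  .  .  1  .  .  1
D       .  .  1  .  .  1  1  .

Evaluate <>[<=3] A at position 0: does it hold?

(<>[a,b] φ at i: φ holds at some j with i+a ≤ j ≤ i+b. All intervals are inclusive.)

Check A at each j in [0,3]:
  j=0: false
  j=1: false
  j=2: false
  j=3: false
No position in the window satisfies it → formula fails.

Does not hold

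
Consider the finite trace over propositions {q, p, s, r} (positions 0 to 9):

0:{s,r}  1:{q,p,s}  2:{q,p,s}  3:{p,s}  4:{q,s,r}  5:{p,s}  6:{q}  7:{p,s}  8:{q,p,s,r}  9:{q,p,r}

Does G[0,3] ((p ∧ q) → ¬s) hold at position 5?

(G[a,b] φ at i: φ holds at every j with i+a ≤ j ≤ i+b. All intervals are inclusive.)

Check ((p ∧ q) → ¬s) at every j in [5,8]:
  j=5: antecedent false → ✓
  j=6: antecedent false → ✓
  j=7: antecedent false → ✓
  j=8: antecedent true; consequent false → ✗
Fails at j=8 → formula fails.

False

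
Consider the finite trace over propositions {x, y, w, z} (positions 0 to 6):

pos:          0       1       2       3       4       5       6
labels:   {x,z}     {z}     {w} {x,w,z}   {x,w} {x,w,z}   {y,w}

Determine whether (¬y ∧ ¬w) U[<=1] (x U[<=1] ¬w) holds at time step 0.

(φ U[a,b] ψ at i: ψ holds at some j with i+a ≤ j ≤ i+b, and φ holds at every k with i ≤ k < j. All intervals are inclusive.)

Need some j in [0,1] with (x U[<=1] ¬w), and (¬y ∧ ¬w) at every k in [0,j-1].
  j=0: (x U[<=1] ¬w) holds; no prefix to check → satisfied.

True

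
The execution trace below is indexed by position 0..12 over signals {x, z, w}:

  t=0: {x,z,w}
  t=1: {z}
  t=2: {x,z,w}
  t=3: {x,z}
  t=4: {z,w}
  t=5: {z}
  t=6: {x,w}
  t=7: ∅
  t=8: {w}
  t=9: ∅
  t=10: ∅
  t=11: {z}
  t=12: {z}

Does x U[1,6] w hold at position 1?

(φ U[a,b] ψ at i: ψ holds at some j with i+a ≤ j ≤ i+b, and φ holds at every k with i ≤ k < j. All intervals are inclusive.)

Need some j in [2,7] with w, and x at every k in [1,j-1].
  j=2: w holds, but x fails at k=1 → not this j.
  j=3: w false.
  j=4: w holds, but x fails at k=1 → not this j.
  j=5: w false.
  j=6: w holds, but x fails at k=1 → not this j.
  j=7: w false.
No j in the window works → until fails.

Does not hold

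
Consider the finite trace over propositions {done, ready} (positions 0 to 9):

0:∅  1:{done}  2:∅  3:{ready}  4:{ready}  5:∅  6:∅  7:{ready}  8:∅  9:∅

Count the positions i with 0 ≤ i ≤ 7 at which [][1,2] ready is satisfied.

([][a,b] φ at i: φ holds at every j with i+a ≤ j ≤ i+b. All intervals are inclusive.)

Evaluate at each i in [0,7]:
  i=0: ✗ (fails at j=1)
  i=1: ✗ (fails at j=2)
  i=2: ✓ (all of [3,4])
  i=3: ✗ (fails at j=5)
  i=4: ✗ (fails at j=5)
  i=5: ✗ (fails at j=6)
  i=6: ✗ (fails at j=8)
  i=7: ✗ (fails at j=8)
Positions where it holds: {2} → 1.

1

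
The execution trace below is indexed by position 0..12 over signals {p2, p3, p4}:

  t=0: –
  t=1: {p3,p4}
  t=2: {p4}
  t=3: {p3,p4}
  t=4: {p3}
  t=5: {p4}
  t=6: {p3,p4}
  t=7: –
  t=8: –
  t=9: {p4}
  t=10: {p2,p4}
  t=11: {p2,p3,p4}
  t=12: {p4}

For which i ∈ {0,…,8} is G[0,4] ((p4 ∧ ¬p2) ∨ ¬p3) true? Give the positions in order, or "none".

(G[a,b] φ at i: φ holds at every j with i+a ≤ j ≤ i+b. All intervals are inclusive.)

Evaluate at each i in [0,8]:
  i=0: ✗ (fails at j=4)
  i=1: ✗ (fails at j=4)
  i=2: ✗ (fails at j=4)
  i=3: ✗ (fails at j=4)
  i=4: ✗ (fails at j=4)
  i=5: ✓ (all of [5,9])
  i=6: ✓ (all of [6,10])
  i=7: ✗ (fails at j=11)
  i=8: ✗ (fails at j=11)

5, 6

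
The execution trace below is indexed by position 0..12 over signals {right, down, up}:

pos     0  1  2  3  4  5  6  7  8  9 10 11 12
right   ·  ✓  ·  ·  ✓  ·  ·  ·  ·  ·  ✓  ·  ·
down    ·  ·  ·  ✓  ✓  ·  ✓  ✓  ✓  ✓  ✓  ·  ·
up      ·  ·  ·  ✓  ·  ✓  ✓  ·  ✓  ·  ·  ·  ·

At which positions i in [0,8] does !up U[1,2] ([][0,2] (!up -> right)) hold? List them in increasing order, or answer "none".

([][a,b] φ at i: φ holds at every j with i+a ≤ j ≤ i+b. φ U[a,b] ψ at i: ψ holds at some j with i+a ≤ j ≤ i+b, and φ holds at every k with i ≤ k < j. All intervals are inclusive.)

Evaluate at each i in [0,8]:
  i=0: ✗ (no rhs in [1,2])
  i=1: ✓ (rhs at j=3; lhs holds on [1,2])
  i=2: ✓ (rhs at j=3; lhs holds on [2,2])
  i=3: ✗ (lhs fails at k=3 before rhs at j=4)
  i=4: ✗ (no rhs in [5,6])
  i=5: ✗ (no rhs in [6,7])
  i=6: ✗ (no rhs in [7,8])
  i=7: ✗ (no rhs in [8,9])
  i=8: ✗ (no rhs in [9,10])

1, 2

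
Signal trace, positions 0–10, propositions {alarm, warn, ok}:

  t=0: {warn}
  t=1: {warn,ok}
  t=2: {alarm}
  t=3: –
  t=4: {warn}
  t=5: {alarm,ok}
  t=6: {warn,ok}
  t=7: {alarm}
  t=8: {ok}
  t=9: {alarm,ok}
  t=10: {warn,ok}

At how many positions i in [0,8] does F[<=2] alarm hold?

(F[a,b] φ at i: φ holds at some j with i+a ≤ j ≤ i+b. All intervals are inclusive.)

Evaluate at each i in [0,8]:
  i=0: ✓ (witness j=2)
  i=1: ✓ (witness j=2)
  i=2: ✓ (witness j=2)
  i=3: ✓ (witness j=5)
  i=4: ✓ (witness j=5)
  i=5: ✓ (witness j=5)
  i=6: ✓ (witness j=7)
  i=7: ✓ (witness j=7)
  i=8: ✓ (witness j=9)
Positions where it holds: {0, 1, 2, 3, 4, 5, 6, 7, 8} → 9.

9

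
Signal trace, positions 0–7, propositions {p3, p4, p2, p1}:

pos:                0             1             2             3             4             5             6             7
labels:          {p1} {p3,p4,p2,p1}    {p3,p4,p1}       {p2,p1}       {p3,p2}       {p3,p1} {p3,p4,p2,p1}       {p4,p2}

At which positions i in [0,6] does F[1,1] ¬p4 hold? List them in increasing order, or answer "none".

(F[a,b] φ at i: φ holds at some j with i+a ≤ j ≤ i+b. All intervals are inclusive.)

Evaluate at each i in [0,6]:
  i=0: ✗ (none in [1,1])
  i=1: ✗ (none in [2,2])
  i=2: ✓ (witness j=3)
  i=3: ✓ (witness j=4)
  i=4: ✓ (witness j=5)
  i=5: ✗ (none in [6,6])
  i=6: ✗ (none in [7,7])

2, 3, 4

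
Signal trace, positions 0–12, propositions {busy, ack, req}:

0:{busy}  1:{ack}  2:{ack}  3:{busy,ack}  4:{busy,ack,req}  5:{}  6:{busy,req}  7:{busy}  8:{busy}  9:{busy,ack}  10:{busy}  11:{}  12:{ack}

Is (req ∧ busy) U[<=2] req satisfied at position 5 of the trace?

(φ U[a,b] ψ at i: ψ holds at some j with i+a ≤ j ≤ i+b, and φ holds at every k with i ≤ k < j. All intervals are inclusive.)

Need some j in [5,7] with req, and (req ∧ busy) at every k in [5,j-1].
  j=5: req false.
  j=6: req holds, but (req ∧ busy) fails at k=5 → not this j.
  j=7: req false.
No j in the window works → until fails.

No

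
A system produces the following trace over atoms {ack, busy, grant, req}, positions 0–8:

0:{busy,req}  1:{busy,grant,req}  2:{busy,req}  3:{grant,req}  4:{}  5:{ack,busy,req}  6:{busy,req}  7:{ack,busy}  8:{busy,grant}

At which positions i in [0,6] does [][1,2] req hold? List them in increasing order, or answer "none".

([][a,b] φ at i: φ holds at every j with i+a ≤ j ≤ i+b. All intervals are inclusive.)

0, 1, 4

Evaluate at each i in [0,6]:
  i=0: ✓ (all of [1,2])
  i=1: ✓ (all of [2,3])
  i=2: ✗ (fails at j=4)
  i=3: ✗ (fails at j=4)
  i=4: ✓ (all of [5,6])
  i=5: ✗ (fails at j=7)
  i=6: ✗ (fails at j=7)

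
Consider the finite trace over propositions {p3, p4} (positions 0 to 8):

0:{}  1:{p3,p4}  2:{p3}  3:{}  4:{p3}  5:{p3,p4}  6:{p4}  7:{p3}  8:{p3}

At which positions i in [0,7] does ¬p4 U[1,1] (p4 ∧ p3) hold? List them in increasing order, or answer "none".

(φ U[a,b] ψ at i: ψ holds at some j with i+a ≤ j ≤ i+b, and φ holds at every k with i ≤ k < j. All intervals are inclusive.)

0, 4

Evaluate at each i in [0,7]:
  i=0: ✓ (rhs at j=1; lhs holds on [0,0])
  i=1: ✗ (no rhs in [2,2])
  i=2: ✗ (no rhs in [3,3])
  i=3: ✗ (no rhs in [4,4])
  i=4: ✓ (rhs at j=5; lhs holds on [4,4])
  i=5: ✗ (no rhs in [6,6])
  i=6: ✗ (no rhs in [7,7])
  i=7: ✗ (no rhs in [8,8])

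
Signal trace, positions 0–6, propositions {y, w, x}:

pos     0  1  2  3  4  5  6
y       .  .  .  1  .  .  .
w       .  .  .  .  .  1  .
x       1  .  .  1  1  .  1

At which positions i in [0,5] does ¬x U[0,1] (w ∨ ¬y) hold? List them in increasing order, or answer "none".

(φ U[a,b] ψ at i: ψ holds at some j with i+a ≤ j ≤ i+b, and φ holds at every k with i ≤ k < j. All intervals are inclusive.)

0, 1, 2, 4, 5

Evaluate at each i in [0,5]:
  i=0: ✓ (rhs at j=0)
  i=1: ✓ (rhs at j=1)
  i=2: ✓ (rhs at j=2)
  i=3: ✗ (lhs fails at k=3 before rhs at j=4)
  i=4: ✓ (rhs at j=4)
  i=5: ✓ (rhs at j=5)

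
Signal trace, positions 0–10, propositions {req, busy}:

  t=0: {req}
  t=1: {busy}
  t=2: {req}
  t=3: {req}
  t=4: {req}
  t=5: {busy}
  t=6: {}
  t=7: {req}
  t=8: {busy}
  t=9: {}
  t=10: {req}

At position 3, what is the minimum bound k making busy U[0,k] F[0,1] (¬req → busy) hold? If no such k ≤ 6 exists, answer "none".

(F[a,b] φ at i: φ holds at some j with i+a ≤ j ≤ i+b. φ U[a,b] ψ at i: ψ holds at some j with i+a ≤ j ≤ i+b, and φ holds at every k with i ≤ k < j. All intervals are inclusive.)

0

Need earliest j ≥ 3 with F[0,1] (¬req → busy), and busy at every k in [3,j-1].
  j=3: rhs holds (empty prefix). k = 0.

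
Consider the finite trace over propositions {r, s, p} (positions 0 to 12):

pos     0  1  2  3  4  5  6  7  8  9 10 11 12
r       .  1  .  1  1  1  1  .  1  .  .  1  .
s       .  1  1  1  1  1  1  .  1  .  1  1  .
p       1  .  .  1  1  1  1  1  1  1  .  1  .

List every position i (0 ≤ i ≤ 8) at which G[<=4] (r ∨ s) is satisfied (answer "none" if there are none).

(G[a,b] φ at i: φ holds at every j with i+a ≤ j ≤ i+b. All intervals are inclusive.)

Evaluate at each i in [0,8]:
  i=0: ✗ (fails at j=0)
  i=1: ✓ (all of [1,5])
  i=2: ✓ (all of [2,6])
  i=3: ✗ (fails at j=7)
  i=4: ✗ (fails at j=7)
  i=5: ✗ (fails at j=7)
  i=6: ✗ (fails at j=7)
  i=7: ✗ (fails at j=7)
  i=8: ✗ (fails at j=9)

1, 2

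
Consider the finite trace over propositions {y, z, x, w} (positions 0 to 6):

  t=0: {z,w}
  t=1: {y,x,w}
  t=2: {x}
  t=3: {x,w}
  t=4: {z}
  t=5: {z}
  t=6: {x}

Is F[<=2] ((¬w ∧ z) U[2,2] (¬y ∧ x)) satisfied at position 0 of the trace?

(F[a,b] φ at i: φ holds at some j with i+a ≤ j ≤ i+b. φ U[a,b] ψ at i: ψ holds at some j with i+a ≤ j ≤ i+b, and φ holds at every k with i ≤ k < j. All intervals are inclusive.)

Check ((¬w ∧ z) U[2,2] (¬y ∧ x)) at each j in [0,2]:
  j=0: fails
  j=1: fails
  j=2: fails
No position in the window satisfies it → formula fails.

False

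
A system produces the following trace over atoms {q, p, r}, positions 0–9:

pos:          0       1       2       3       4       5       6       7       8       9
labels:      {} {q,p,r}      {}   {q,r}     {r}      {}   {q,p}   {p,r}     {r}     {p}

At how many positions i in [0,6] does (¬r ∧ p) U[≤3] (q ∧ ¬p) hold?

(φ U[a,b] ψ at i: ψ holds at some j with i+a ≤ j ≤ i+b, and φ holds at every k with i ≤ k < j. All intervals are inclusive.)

Evaluate at each i in [0,6]:
  i=0: ✗ (lhs fails at k=0 before rhs at j=3)
  i=1: ✗ (lhs fails at k=1 before rhs at j=3)
  i=2: ✗ (lhs fails at k=2 before rhs at j=3)
  i=3: ✓ (rhs at j=3)
  i=4: ✗ (no rhs in [4,7])
  i=5: ✗ (no rhs in [5,8])
  i=6: ✗ (no rhs in [6,9])
Positions where it holds: {3} → 1.

1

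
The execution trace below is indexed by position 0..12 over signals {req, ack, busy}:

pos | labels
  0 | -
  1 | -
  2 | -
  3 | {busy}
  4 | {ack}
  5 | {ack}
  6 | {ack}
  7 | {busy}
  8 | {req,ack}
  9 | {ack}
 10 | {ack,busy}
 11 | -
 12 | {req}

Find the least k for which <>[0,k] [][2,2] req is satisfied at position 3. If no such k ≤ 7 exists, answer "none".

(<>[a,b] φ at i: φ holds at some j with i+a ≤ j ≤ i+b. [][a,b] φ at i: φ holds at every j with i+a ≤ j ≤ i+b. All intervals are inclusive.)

Scan j = 3,4,… for [][2,2] req:
  j=3: fails
  j=4: fails
  j=5: fails
  j=6: holds
First hit at j=6, so smallest k = 6-3 = 3.

3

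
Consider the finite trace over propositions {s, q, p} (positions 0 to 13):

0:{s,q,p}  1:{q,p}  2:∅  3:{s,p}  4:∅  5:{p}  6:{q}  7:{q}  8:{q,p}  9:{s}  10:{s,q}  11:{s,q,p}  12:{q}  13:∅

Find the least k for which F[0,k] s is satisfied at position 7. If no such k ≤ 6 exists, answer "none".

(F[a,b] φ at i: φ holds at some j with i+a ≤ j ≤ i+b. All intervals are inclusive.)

2

Scan j = 7,8,… for s:
  j=7: fails
  j=8: fails
  j=9: holds
First hit at j=9, so smallest k = 9-7 = 2.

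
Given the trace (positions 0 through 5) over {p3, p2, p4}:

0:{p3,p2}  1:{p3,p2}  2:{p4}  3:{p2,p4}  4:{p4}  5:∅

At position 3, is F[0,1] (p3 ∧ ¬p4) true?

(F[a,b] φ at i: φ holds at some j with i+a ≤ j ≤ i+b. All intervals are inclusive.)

False

Check (p3 ∧ ¬p4) at each j in [3,4]:
  j=3: false
  j=4: false
No position in the window satisfies it → formula fails.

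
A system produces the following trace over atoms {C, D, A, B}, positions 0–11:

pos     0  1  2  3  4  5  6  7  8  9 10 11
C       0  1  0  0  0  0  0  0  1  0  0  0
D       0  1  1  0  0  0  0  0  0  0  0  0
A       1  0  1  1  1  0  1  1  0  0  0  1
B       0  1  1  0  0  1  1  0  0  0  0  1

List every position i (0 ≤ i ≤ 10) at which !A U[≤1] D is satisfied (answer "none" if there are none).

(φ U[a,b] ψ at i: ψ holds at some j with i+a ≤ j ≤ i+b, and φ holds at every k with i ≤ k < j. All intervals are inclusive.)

Evaluate at each i in [0,10]:
  i=0: ✗ (lhs fails at k=0 before rhs at j=1)
  i=1: ✓ (rhs at j=1)
  i=2: ✓ (rhs at j=2)
  i=3: ✗ (no rhs in [3,4])
  i=4: ✗ (no rhs in [4,5])
  i=5: ✗ (no rhs in [5,6])
  i=6: ✗ (no rhs in [6,7])
  i=7: ✗ (no rhs in [7,8])
  i=8: ✗ (no rhs in [8,9])
  i=9: ✗ (no rhs in [9,10])
  i=10: ✗ (no rhs in [10,11])

1, 2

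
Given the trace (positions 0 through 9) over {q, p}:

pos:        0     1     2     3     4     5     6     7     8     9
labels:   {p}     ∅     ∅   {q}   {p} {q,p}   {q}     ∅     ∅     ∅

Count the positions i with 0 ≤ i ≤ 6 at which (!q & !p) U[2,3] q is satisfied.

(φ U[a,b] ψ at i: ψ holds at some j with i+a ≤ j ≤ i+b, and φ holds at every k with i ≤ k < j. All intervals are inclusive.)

Evaluate at each i in [0,6]:
  i=0: ✗ (lhs fails at k=0 before rhs at j=3)
  i=1: ✓ (rhs at j=3; lhs holds on [1,2])
  i=2: ✗ (lhs fails at k=3 before rhs at j=5)
  i=3: ✗ (lhs fails at k=3 before rhs at j=5)
  i=4: ✗ (lhs fails at k=4 before rhs at j=6)
  i=5: ✗ (no rhs in [7,8])
  i=6: ✗ (no rhs in [8,9])
Positions where it holds: {1} → 1.

1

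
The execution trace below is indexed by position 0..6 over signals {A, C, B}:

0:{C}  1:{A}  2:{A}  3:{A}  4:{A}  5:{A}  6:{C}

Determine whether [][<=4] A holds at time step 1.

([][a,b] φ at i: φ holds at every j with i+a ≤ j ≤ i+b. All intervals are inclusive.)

Yes

Check A at every j in [1,5]:
  j=1: true
  j=2: true
  j=3: true
  j=4: true
  j=5: true
All positions satisfy it → formula holds.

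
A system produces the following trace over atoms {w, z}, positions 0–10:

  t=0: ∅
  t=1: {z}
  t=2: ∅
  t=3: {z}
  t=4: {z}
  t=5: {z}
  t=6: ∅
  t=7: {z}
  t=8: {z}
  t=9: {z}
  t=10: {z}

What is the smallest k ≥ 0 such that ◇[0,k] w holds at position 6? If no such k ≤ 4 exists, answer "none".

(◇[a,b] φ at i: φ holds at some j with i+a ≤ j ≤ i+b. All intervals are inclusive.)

none

Scan j = 6,7,… for w:
  j=6: fails
  j=7: fails
  j=8: fails
  j=9: fails
  j=10: fails
No j in [6,10] satisfies it → none.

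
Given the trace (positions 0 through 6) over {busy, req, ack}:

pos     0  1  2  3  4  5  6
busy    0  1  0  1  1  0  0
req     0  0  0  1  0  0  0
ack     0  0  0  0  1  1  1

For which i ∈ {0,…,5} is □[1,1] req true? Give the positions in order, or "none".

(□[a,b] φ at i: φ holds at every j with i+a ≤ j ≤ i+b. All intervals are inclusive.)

2

Evaluate at each i in [0,5]:
  i=0: ✗ (fails at j=1)
  i=1: ✗ (fails at j=2)
  i=2: ✓ (all of [3,3])
  i=3: ✗ (fails at j=4)
  i=4: ✗ (fails at j=5)
  i=5: ✗ (fails at j=6)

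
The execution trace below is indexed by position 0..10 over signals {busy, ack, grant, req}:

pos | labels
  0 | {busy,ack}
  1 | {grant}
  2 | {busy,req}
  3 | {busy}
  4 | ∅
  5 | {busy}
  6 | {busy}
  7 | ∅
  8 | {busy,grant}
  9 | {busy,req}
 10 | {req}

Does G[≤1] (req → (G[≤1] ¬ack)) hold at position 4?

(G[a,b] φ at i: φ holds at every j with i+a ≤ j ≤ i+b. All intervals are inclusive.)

Check (req → (G[≤1] ¬ack)) at every j in [4,5]:
  j=4: antecedent false → ✓
  j=5: antecedent false → ✓
All positions satisfy it → formula holds.

Holds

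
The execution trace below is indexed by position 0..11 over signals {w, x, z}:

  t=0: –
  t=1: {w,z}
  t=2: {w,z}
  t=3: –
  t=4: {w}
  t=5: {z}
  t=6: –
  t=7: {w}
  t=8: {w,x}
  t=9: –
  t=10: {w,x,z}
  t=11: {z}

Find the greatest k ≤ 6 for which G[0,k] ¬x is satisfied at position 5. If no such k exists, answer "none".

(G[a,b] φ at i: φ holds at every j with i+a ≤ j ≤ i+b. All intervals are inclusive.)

2

¬x must hold from j=5 onward; find where it first fails.
  j=5: holds
  j=6: holds
  j=7: holds
  j=8: fails
Holds on [5,7], so largest k = 2.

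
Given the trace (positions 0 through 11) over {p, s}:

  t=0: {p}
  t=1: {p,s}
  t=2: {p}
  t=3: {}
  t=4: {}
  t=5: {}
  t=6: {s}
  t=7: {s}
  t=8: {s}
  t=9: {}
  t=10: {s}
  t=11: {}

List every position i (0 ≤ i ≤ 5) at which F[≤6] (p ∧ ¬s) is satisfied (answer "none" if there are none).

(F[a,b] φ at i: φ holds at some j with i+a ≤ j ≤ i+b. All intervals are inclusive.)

0, 1, 2

Evaluate at each i in [0,5]:
  i=0: ✓ (witness j=0)
  i=1: ✓ (witness j=2)
  i=2: ✓ (witness j=2)
  i=3: ✗ (none in [3,9])
  i=4: ✗ (none in [4,10])
  i=5: ✗ (none in [5,11])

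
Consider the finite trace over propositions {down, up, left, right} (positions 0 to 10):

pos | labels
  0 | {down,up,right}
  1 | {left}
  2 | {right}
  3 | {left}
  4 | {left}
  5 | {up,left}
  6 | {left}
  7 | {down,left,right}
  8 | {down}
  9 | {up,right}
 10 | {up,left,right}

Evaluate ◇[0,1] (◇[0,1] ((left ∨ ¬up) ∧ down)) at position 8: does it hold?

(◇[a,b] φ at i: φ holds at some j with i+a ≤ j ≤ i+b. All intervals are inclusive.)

Yes

Check ◇[0,1] ((left ∨ ¬up) ∧ down) at each j in [8,9]:
  j=8: holds (witness at 8)
  j=9: fails (none in [9,10])
Found at j=8 → formula holds.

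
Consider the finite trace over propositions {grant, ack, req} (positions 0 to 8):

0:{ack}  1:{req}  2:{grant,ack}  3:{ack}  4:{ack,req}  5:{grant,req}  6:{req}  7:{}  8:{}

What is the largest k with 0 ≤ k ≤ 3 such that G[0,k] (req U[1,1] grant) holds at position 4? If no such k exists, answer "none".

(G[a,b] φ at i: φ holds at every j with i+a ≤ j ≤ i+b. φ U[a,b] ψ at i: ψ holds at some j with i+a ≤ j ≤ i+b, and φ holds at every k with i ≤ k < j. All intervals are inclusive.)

(req U[1,1] grant) must hold from j=4 onward; find where it first fails.
  j=4: holds
  j=5: fails
Holds on [4,4], so largest k = 0.

0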